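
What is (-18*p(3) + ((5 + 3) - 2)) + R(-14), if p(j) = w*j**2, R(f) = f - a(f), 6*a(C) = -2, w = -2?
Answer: 949/3 ≈ 316.33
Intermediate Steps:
a(C) = -1/3 (a(C) = (1/6)*(-2) = -1/3)
R(f) = 1/3 + f (R(f) = f - 1*(-1/3) = f + 1/3 = 1/3 + f)
p(j) = -2*j**2
(-18*p(3) + ((5 + 3) - 2)) + R(-14) = (-(-36)*3**2 + ((5 + 3) - 2)) + (1/3 - 14) = (-(-36)*9 + (8 - 2)) - 41/3 = (-18*(-18) + 6) - 41/3 = (324 + 6) - 41/3 = 330 - 41/3 = 949/3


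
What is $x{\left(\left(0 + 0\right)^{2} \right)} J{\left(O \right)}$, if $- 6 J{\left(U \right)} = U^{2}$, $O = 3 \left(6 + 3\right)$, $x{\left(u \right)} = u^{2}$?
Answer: $0$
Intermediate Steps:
$O = 27$ ($O = 3 \cdot 9 = 27$)
$J{\left(U \right)} = - \frac{U^{2}}{6}$
$x{\left(\left(0 + 0\right)^{2} \right)} J{\left(O \right)} = \left(\left(0 + 0\right)^{2}\right)^{2} \left(- \frac{27^{2}}{6}\right) = \left(0^{2}\right)^{2} \left(\left(- \frac{1}{6}\right) 729\right) = 0^{2} \left(- \frac{243}{2}\right) = 0 \left(- \frac{243}{2}\right) = 0$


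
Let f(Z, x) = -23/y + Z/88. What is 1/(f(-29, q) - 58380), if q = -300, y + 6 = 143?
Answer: -12056/703835277 ≈ -1.7129e-5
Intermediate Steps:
y = 137 (y = -6 + 143 = 137)
f(Z, x) = -23/137 + Z/88
1/(f(-29, q) - 58380) = 1/((-23/137 + (1/88)*(-29)) - 58380) = 1/((-23/137 - 29/88) - 58380) = 1/(-5997/12056 - 58380) = 1/(-703835277/12056) = -12056/703835277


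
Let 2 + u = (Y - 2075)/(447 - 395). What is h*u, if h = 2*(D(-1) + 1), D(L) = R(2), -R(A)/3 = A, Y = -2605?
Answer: 920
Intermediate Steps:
R(A) = -3*A
D(L) = -6 (D(L) = -3*2 = -6)
h = -10 (h = 2*(-6 + 1) = 2*(-5) = -10)
u = -92 (u = -2 + (-2605 - 2075)/(447 - 395) = -2 - 4680/52 = -2 - 4680*1/52 = -2 - 90 = -92)
h*u = -10*(-92) = 920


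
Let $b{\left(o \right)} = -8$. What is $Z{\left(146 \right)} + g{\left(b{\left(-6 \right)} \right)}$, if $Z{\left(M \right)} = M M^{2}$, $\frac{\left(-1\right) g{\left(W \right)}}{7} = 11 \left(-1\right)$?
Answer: $3112213$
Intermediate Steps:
$g{\left(W \right)} = 77$ ($g{\left(W \right)} = - 7 \cdot 11 \left(-1\right) = \left(-7\right) \left(-11\right) = 77$)
$Z{\left(M \right)} = M^{3}$
$Z{\left(146 \right)} + g{\left(b{\left(-6 \right)} \right)} = 146^{3} + 77 = 3112136 + 77 = 3112213$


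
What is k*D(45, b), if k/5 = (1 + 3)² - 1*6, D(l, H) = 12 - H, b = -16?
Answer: 1400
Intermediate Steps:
k = 50 (k = 5*((1 + 3)² - 1*6) = 5*(4² - 6) = 5*(16 - 6) = 5*10 = 50)
k*D(45, b) = 50*(12 - 1*(-16)) = 50*(12 + 16) = 50*28 = 1400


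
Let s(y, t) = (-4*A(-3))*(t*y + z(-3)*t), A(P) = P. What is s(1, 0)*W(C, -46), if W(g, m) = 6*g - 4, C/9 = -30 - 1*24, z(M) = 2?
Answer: 0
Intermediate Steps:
C = -486 (C = 9*(-30 - 1*24) = 9*(-30 - 24) = 9*(-54) = -486)
s(y, t) = 24*t + 12*t*y (s(y, t) = (-4*(-3))*(t*y + 2*t) = 12*(2*t + t*y) = 24*t + 12*t*y)
W(g, m) = -4 + 6*g
s(1, 0)*W(C, -46) = (12*0*(2 + 1))*(-4 + 6*(-486)) = (12*0*3)*(-4 - 2916) = 0*(-2920) = 0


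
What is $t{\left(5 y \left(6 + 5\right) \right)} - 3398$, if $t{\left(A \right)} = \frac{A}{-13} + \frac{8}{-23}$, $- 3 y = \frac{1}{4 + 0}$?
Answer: $- \frac{12192007}{3588} \approx -3398.0$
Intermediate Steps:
$y = - \frac{1}{12}$ ($y = - \frac{1}{3 \left(4 + 0\right)} = - \frac{1}{3 \cdot 4} = \left(- \frac{1}{3}\right) \frac{1}{4} = - \frac{1}{12} \approx -0.083333$)
$t{\left(A \right)} = - \frac{8}{23} - \frac{A}{13}$ ($t{\left(A \right)} = A \left(- \frac{1}{13}\right) + 8 \left(- \frac{1}{23}\right) = - \frac{A}{13} - \frac{8}{23} = - \frac{8}{23} - \frac{A}{13}$)
$t{\left(5 y \left(6 + 5\right) \right)} - 3398 = \left(- \frac{8}{23} - \frac{5 \left(- \frac{1}{12}\right) \left(6 + 5\right)}{13}\right) - 3398 = \left(- \frac{8}{23} - \frac{\left(- \frac{5}{12}\right) 11}{13}\right) - 3398 = \left(- \frac{8}{23} - - \frac{55}{156}\right) - 3398 = \left(- \frac{8}{23} + \frac{55}{156}\right) - 3398 = \frac{17}{3588} - 3398 = - \frac{12192007}{3588}$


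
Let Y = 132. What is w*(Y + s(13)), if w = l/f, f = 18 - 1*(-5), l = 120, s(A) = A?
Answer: 17400/23 ≈ 756.52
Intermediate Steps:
f = 23 (f = 18 + 5 = 23)
w = 120/23 ≈ 5.2174
w*(Y + s(13)) = 120*(132 + 13)/23 = (120/23)*145 = 17400/23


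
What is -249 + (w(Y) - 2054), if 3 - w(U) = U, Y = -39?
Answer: -2261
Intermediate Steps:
w(U) = 3 - U
-249 + (w(Y) - 2054) = -249 + ((3 - 1*(-39)) - 2054) = -249 + ((3 + 39) - 2054) = -249 + (42 - 2054) = -249 - 2012 = -2261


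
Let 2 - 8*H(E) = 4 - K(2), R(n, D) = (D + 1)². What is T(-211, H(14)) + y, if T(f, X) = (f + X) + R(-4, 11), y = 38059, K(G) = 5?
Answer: 303939/8 ≈ 37992.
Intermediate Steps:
R(n, D) = (1 + D)²
H(E) = 3/8 (H(E) = ¼ - (4 - 1*5)/8 = ¼ - (4 - 5)/8 = ¼ - ⅛*(-1) = ¼ + ⅛ = 3/8)
T(f, X) = 144 + X + f (T(f, X) = (f + X) + (1 + 11)² = (X + f) + 12² = (X + f) + 144 = 144 + X + f)
T(-211, H(14)) + y = (144 + 3/8 - 211) + 38059 = -533/8 + 38059 = 303939/8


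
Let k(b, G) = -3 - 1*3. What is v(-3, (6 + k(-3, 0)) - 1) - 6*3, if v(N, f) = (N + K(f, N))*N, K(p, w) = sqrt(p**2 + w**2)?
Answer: -9 - 3*sqrt(10) ≈ -18.487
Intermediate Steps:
k(b, G) = -6 (k(b, G) = -3 - 3 = -6)
v(N, f) = N*(N + sqrt(N**2 + f**2)) (v(N, f) = (N + sqrt(f**2 + N**2))*N = (N + sqrt(N**2 + f**2))*N = N*(N + sqrt(N**2 + f**2)))
v(-3, (6 + k(-3, 0)) - 1) - 6*3 = -3*(-3 + sqrt((-3)**2 + ((6 - 6) - 1)**2)) - 6*3 = -3*(-3 + sqrt(9 + (0 - 1)**2)) - 18 = -3*(-3 + sqrt(9 + (-1)**2)) - 18 = -3*(-3 + sqrt(9 + 1)) - 18 = -3*(-3 + sqrt(10)) - 18 = (9 - 3*sqrt(10)) - 18 = -9 - 3*sqrt(10)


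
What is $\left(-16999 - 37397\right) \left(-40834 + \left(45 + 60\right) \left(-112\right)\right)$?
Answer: $2860903224$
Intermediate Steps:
$\left(-16999 - 37397\right) \left(-40834 + \left(45 + 60\right) \left(-112\right)\right) = - 54396 \left(-40834 + 105 \left(-112\right)\right) = - 54396 \left(-40834 - 11760\right) = \left(-54396\right) \left(-52594\right) = 2860903224$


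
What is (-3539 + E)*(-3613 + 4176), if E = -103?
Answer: -2050446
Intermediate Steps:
(-3539 + E)*(-3613 + 4176) = (-3539 - 103)*(-3613 + 4176) = -3642*563 = -2050446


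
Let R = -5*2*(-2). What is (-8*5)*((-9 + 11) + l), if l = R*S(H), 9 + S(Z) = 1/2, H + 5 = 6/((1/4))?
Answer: 6720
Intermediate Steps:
R = 20 (R = -10*(-2) = 20)
H = 19 (H = -5 + 6/((1/4)) = -5 + 6/((1*(¼))) = -5 + 6/(¼) = -5 + 6*4 = -5 + 24 = 19)
S(Z) = -17/2 (S(Z) = -9 + 1/2 = -9 + ½ = -17/2)
l = -170 (l = 20*(-17/2) = -170)
(-8*5)*((-9 + 11) + l) = (-8*5)*((-9 + 11) - 170) = -40*(2 - 170) = -40*(-168) = 6720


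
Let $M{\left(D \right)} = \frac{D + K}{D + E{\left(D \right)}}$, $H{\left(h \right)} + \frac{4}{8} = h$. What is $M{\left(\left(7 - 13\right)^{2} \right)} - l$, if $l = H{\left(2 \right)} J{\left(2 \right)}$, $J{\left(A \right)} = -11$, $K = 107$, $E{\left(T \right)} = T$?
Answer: $\frac{1331}{72} \approx 18.486$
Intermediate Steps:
$H{\left(h \right)} = - \frac{1}{2} + h$
$M{\left(D \right)} = \frac{107 + D}{2 D}$ ($M{\left(D \right)} = \frac{D + 107}{D + D} = \frac{107 + D}{2 D}$)
$l = - \frac{33}{2}$ ($l = \left(- \frac{1}{2} + 2\right) \left(-11\right) = \frac{3}{2} \left(-11\right) = - \frac{33}{2} \approx -16.5$)
$M{\left(\left(7 - 13\right)^{2} \right)} - l = \frac{107 + \left(7 - 13\right)^{2}}{2 \left(7 - 13\right)^{2}} - - \frac{33}{2} = \frac{107 + \left(-6\right)^{2}}{2 \left(-6\right)^{2}} + \frac{33}{2} = \frac{107 + 36}{2 \cdot 36} + \frac{33}{2} = \frac{1}{2} \cdot \frac{1}{36} \cdot 143 + \frac{33}{2} = \frac{143}{72} + \frac{33}{2} = \frac{1331}{72}$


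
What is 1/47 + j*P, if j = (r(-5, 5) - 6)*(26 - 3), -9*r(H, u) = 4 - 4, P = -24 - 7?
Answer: 201067/47 ≈ 4278.0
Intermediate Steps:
P = -31
r(H, u) = 0 (r(H, u) = -(4 - 4)/9 = -⅑*0 = 0)
j = -138 (j = (0 - 6)*(26 - 3) = -6*23 = -138)
1/47 + j*P = 1/47 - 138*(-31) = 1/47 + 4278 = 201067/47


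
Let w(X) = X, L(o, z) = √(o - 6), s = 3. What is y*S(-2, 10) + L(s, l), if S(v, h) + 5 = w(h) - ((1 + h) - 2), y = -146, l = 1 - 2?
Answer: 584 + I*√3 ≈ 584.0 + 1.732*I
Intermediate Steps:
l = -1
L(o, z) = √(-6 + o)
S(v, h) = -4 (S(v, h) = -5 + (h - ((1 + h) - 2)) = -5 + (h - (-1 + h)) = -5 + (h + (1 - h)) = -5 + 1 = -4)
y*S(-2, 10) + L(s, l) = -146*(-4) + √(-6 + 3) = 584 + √(-3) = 584 + I*√3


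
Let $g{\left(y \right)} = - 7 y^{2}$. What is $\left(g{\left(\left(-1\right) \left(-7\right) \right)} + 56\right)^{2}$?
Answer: $82369$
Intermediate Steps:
$\left(g{\left(\left(-1\right) \left(-7\right) \right)} + 56\right)^{2} = \left(- 7 \left(\left(-1\right) \left(-7\right)\right)^{2} + 56\right)^{2} = \left(- 7 \cdot 7^{2} + 56\right)^{2} = \left(\left(-7\right) 49 + 56\right)^{2} = \left(-343 + 56\right)^{2} = \left(-287\right)^{2} = 82369$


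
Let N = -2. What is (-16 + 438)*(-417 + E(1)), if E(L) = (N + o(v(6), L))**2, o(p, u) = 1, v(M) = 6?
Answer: -175552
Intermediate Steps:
E(L) = 1 (E(L) = (-2 + 1)**2 = (-1)**2 = 1)
(-16 + 438)*(-417 + E(1)) = (-16 + 438)*(-417 + 1) = 422*(-416) = -175552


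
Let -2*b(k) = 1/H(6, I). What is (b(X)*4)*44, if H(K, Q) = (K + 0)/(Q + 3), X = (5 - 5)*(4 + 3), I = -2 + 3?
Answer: -176/3 ≈ -58.667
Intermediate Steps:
I = 1
X = 0 (X = 0*7 = 0)
H(K, Q) = K/(3 + Q)
b(k) = -⅓ (b(k) = -1/(2*(6/(3 + 1))) = -1/(2*(6/4)) = -1/(2*(6*(¼))) = -1/(2*3/2) = -½*⅔ = -⅓)
(b(X)*4)*44 = -⅓*4*44 = -4/3*44 = -176/3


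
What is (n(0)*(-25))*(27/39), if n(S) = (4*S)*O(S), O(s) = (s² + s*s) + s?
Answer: 0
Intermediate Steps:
O(s) = s + 2*s² (O(s) = (s² + s²) + s = 2*s² + s = s + 2*s²)
n(S) = 4*S²*(1 + 2*S) (n(S) = (4*S)*(S*(1 + 2*S)) = 4*S²*(1 + 2*S))
(n(0)*(-25))*(27/39) = ((0²*(4 + 8*0))*(-25))*(27/39) = ((0*(4 + 0))*(-25))*(27*(1/39)) = ((0*4)*(-25))*(9/13) = (0*(-25))*(9/13) = 0*(9/13) = 0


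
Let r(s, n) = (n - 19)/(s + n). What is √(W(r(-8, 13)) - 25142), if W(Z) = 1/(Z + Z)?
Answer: I*√905127/6 ≈ 158.56*I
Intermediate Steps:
r(s, n) = (-19 + n)/(n + s)
W(Z) = 1/(2*Z)
√(W(r(-8, 13)) - 25142) = √(1/(2*(((-19 + 13)/(13 - 8)))) - 25142) = √(1/(2*((-6/5))) - 25142) = √(1/(2*(((⅕)*(-6)))) - 25142) = √(1/(2*(-6/5)) - 25142) = √((½)*(-⅚) - 25142) = √(-5/12 - 25142) = √(-301709/12) = I*√905127/6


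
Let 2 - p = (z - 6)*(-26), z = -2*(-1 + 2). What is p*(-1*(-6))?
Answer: -1236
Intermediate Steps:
z = -2 (z = -2*1 = -2)
p = -206 (p = 2 - (-2 - 6)*(-26) = 2 - (-8)*(-26) = 2 - 1*208 = 2 - 208 = -206)
p*(-1*(-6)) = -(-206)*(-6) = -206*6 = -1236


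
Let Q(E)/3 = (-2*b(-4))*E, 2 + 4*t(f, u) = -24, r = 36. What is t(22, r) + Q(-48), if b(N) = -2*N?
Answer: 4595/2 ≈ 2297.5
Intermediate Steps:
t(f, u) = -13/2 (t(f, u) = -½ + (¼)*(-24) = -½ - 6 = -13/2)
Q(E) = -48*E (Q(E) = 3*((-(-4)*(-4))*E) = 3*((-2*8)*E) = 3*(-16*E) = -48*E)
t(22, r) + Q(-48) = -13/2 - 48*(-48) = -13/2 + 2304 = 4595/2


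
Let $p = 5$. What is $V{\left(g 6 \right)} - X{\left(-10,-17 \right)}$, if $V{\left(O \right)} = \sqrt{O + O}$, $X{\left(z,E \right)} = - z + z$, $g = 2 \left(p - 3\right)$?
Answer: $4 \sqrt{3} \approx 6.9282$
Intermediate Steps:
$g = 4$ ($g = 2 \left(5 - 3\right) = 2 \cdot 2 = 4$)
$X{\left(z,E \right)} = 0$
$V{\left(O \right)} = \sqrt{2} \sqrt{O}$ ($V{\left(O \right)} = \sqrt{2 O} = \sqrt{2} \sqrt{O}$)
$V{\left(g 6 \right)} - X{\left(-10,-17 \right)} = \sqrt{2} \sqrt{4 \cdot 6} - 0 = \sqrt{2} \sqrt{24} + 0 = \sqrt{2} \cdot 2 \sqrt{6} + 0 = 4 \sqrt{3} + 0 = 4 \sqrt{3}$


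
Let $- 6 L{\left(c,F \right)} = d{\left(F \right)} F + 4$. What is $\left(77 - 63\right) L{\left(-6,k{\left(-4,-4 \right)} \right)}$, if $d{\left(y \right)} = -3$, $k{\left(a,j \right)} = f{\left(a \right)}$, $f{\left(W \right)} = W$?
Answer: $- \frac{112}{3} \approx -37.333$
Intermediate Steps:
$k{\left(a,j \right)} = a$
$L{\left(c,F \right)} = - \frac{2}{3} + \frac{F}{2}$ ($L{\left(c,F \right)} = - \frac{- 3 F + 4}{6} = - \frac{4 - 3 F}{6} = - \frac{2}{3} + \frac{F}{2}$)
$\left(77 - 63\right) L{\left(-6,k{\left(-4,-4 \right)} \right)} = \left(77 - 63\right) \left(- \frac{2}{3} + \frac{1}{2} \left(-4\right)\right) = \left(77 - 63\right) \left(- \frac{2}{3} - 2\right) = \left(77 - 63\right) \left(- \frac{8}{3}\right) = 14 \left(- \frac{8}{3}\right) = - \frac{112}{3}$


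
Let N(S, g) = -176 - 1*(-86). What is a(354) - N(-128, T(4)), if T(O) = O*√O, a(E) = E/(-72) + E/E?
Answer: 1033/12 ≈ 86.083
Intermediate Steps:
a(E) = 1 - E/72 (a(E) = E*(-1/72) + 1 = -E/72 + 1 = 1 - E/72)
T(O) = O^(3/2)
N(S, g) = -90 (N(S, g) = -176 + 86 = -90)
a(354) - N(-128, T(4)) = (1 - 1/72*354) - 1*(-90) = (1 - 59/12) + 90 = -47/12 + 90 = 1033/12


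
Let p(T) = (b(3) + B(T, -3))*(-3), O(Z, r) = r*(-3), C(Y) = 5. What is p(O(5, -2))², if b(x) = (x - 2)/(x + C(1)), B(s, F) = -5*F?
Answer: 131769/64 ≈ 2058.9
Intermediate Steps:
O(Z, r) = -3*r
b(x) = (-2 + x)/(5 + x) (b(x) = (x - 2)/(x + 5) = (-2 + x)/(5 + x))
p(T) = -363/8 (p(T) = ((-2 + 3)/(5 + 3) - 5*(-3))*(-3) = (1/8 + 15)*(-3) = ((⅛)*1 + 15)*(-3) = (⅛ + 15)*(-3) = (121/8)*(-3) = -363/8)
p(O(5, -2))² = (-363/8)² = 131769/64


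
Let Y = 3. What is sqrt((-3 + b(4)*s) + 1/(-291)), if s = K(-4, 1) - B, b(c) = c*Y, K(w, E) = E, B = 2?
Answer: I*sqrt(1270506)/291 ≈ 3.8734*I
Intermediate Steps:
b(c) = 3*c (b(c) = c*3 = 3*c)
s = -1 (s = 1 - 1*2 = 1 - 2 = -1)
sqrt((-3 + b(4)*s) + 1/(-291)) = sqrt((-3 + (3*4)*(-1)) + 1/(-291)) = sqrt((-3 + 12*(-1)) - 1/291) = sqrt((-3 - 12) - 1/291) = sqrt(-15 - 1/291) = sqrt(-4366/291) = I*sqrt(1270506)/291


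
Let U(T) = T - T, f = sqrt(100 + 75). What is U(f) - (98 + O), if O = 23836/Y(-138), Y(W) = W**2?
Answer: -472537/4761 ≈ -99.252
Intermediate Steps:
f = 5*sqrt(7) (f = sqrt(175) = 5*sqrt(7) ≈ 13.229)
U(T) = 0
O = 5959/4761 (O = 23836/((-138)**2) = 23836/19044 = 23836*(1/19044) = 5959/4761 ≈ 1.2516)
U(f) - (98 + O) = 0 - (98 + 5959/4761) = 0 - 1*472537/4761 = 0 - 472537/4761 = -472537/4761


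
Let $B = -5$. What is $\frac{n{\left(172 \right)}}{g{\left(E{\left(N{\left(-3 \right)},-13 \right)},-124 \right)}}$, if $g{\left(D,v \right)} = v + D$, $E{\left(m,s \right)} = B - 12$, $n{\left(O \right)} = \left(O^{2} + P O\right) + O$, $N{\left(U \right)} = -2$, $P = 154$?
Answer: $- \frac{18748}{47} \approx -398.89$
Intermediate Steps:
$n{\left(O \right)} = O^{2} + 155 O$ ($n{\left(O \right)} = \left(O^{2} + 154 O\right) + O = O^{2} + 155 O$)
$E{\left(m,s \right)} = -17$ ($E{\left(m,s \right)} = -5 - 12 = -17$)
$g{\left(D,v \right)} = D + v$
$\frac{n{\left(172 \right)}}{g{\left(E{\left(N{\left(-3 \right)},-13 \right)},-124 \right)}} = \frac{172 \left(155 + 172\right)}{-17 - 124} = \frac{172 \cdot 327}{-141} = 56244 \left(- \frac{1}{141}\right) = - \frac{18748}{47}$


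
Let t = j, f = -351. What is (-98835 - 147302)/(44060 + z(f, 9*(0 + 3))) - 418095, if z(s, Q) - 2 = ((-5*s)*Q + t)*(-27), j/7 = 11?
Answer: -517355524003/1237412 ≈ -4.1810e+5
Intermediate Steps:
j = 77 (j = 7*11 = 77)
t = 77
z(s, Q) = -2077 + 135*Q*s (z(s, Q) = 2 + ((-5*s)*Q + 77)*(-27) = 2 + (-5*Q*s + 77)*(-27) = 2 + (77 - 5*Q*s)*(-27) = 2 + (-2079 + 135*Q*s) = -2077 + 135*Q*s)
(-98835 - 147302)/(44060 + z(f, 9*(0 + 3))) - 418095 = (-98835 - 147302)/(44060 + (-2077 + 135*(9*(0 + 3))*(-351))) - 418095 = -246137/(44060 + (-2077 + 135*(9*3)*(-351))) - 418095 = -246137/(44060 + (-2077 + 135*27*(-351))) - 418095 = -246137/(44060 + (-2077 - 1279395)) - 418095 = -246137/(44060 - 1281472) - 418095 = -246137/(-1237412) - 418095 = -246137*(-1/1237412) - 418095 = 246137/1237412 - 418095 = -517355524003/1237412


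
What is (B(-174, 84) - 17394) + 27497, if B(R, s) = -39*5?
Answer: 9908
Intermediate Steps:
B(R, s) = -195
(B(-174, 84) - 17394) + 27497 = (-195 - 17394) + 27497 = -17589 + 27497 = 9908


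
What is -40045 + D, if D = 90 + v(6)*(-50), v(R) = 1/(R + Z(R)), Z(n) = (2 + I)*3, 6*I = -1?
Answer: -919065/23 ≈ -39959.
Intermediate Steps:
I = -1/6 (I = (1/6)*(-1) = -1/6 ≈ -0.16667)
Z(n) = 11/2 (Z(n) = (2 - 1/6)*3 = (11/6)*3 = 11/2)
v(R) = 1/(11/2 + R) (v(R) = 1/(R + 11/2) = 1/(11/2 + R))
D = 1970/23 (D = 90 + (2/(11 + 2*6))*(-50) = 90 + (2/(11 + 12))*(-50) = 90 + (2/23)*(-50) = 90 - 100/23 = 1970/23 ≈ 85.652)
-40045 + D = -40045 + 1970/23 = -919065/23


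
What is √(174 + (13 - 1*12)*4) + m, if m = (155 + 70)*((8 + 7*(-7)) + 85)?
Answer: 9900 + √178 ≈ 9913.3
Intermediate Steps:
m = 9900 (m = 225*((8 - 49) + 85) = 225*(-41 + 85) = 225*44 = 9900)
√(174 + (13 - 1*12)*4) + m = √(174 + (13 - 1*12)*4) + 9900 = √(174 + (13 - 12)*4) + 9900 = √(174 + 1*4) + 9900 = √(174 + 4) + 9900 = √178 + 9900 = 9900 + √178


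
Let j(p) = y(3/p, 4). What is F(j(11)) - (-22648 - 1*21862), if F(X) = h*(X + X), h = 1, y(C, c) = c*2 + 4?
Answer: 44534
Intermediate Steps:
y(C, c) = 4 + 2*c (y(C, c) = 2*c + 4 = 4 + 2*c)
j(p) = 12 (j(p) = 4 + 2*4 = 4 + 8 = 12)
F(X) = 2*X (F(X) = 1*(X + X) = 1*(2*X) = 2*X)
F(j(11)) - (-22648 - 1*21862) = 2*12 - (-22648 - 1*21862) = 24 - (-22648 - 21862) = 24 - 1*(-44510) = 24 + 44510 = 44534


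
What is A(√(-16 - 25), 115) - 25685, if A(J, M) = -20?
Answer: -25705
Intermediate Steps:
A(√(-16 - 25), 115) - 25685 = -20 - 25685 = -25705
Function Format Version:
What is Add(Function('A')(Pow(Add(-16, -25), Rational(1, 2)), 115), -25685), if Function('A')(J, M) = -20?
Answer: -25705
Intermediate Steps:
Add(Function('A')(Pow(Add(-16, -25), Rational(1, 2)), 115), -25685) = Add(-20, -25685) = -25705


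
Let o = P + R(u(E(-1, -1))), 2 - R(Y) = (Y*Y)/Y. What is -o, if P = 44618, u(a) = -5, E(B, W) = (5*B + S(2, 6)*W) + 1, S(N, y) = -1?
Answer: -44625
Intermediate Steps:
E(B, W) = 1 - W + 5*B (E(B, W) = (5*B - W) + 1 = (-W + 5*B) + 1 = 1 - W + 5*B)
R(Y) = 2 - Y (R(Y) = 2 - Y*Y/Y = 2 - Y²/Y = 2 - Y)
o = 44625 (o = 44618 + (2 - 1*(-5)) = 44618 + (2 + 5) = 44618 + 7 = 44625)
-o = -1*44625 = -44625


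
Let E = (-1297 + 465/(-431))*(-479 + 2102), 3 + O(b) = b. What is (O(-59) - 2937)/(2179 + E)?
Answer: 1292569/907083907 ≈ 0.0014250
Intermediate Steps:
O(b) = -3 + b
E = -908023056/431 (E = (-1297 + 465*(-1/431))*1623 = (-1297 - 465/431)*1623 = -559472/431*1623 = -908023056/431 ≈ -2.1068e+6)
(O(-59) - 2937)/(2179 + E) = ((-3 - 59) - 2937)/(2179 - 908023056/431) = (-62 - 2937)/(-907083907/431) = -2999*(-431/907083907) = 1292569/907083907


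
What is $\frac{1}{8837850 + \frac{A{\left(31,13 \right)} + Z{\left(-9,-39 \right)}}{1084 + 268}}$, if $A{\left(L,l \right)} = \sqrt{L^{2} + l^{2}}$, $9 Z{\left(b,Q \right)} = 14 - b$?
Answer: $\frac{1308534050958264}{11564627664734889453799} - \frac{109512 \sqrt{1130}}{11564627664734889453799} \approx 1.1315 \cdot 10^{-7}$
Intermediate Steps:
$Z{\left(b,Q \right)} = \frac{14}{9} - \frac{b}{9}$ ($Z{\left(b,Q \right)} = \frac{14 - b}{9} = \frac{14}{9} - \frac{b}{9}$)
$\frac{1}{8837850 + \frac{A{\left(31,13 \right)} + Z{\left(-9,-39 \right)}}{1084 + 268}} = \frac{1}{8837850 + \frac{\sqrt{31^{2} + 13^{2}} + \left(\frac{14}{9} - -1\right)}{1084 + 268}} = \frac{1}{8837850 + \frac{\sqrt{961 + 169} + \left(\frac{14}{9} + 1\right)}{1352}} = \frac{1}{8837850 + \left(\sqrt{1130} + \frac{23}{9}\right) \frac{1}{1352}} = \frac{1}{8837850 + \left(\frac{23}{9} + \sqrt{1130}\right) \frac{1}{1352}} = \frac{1}{8837850 + \left(\frac{23}{12168} + \frac{\sqrt{1130}}{1352}\right)} = \frac{1}{\frac{107538958823}{12168} + \frac{\sqrt{1130}}{1352}}$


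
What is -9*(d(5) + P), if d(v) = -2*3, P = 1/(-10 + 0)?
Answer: 549/10 ≈ 54.900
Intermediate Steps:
P = -⅒ (P = 1/(-10) = -⅒ ≈ -0.10000)
d(v) = -6
-9*(d(5) + P) = -9*(-6 - ⅒) = -9*(-61/10) = 549/10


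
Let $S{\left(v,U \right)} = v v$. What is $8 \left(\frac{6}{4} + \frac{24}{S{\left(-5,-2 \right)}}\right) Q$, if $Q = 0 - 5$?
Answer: $- \frac{492}{5} \approx -98.4$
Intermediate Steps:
$S{\left(v,U \right)} = v^{2}$
$Q = -5$
$8 \left(\frac{6}{4} + \frac{24}{S{\left(-5,-2 \right)}}\right) Q = 8 \left(\frac{6}{4} + \frac{24}{\left(-5\right)^{2}}\right) \left(-5\right) = 8 \left(6 \cdot \frac{1}{4} + \frac{24}{25}\right) \left(-5\right) = 8 \left(\frac{3}{2} + 24 \cdot \frac{1}{25}\right) \left(-5\right) = 8 \left(\frac{3}{2} + \frac{24}{25}\right) \left(-5\right) = 8 \cdot \frac{123}{50} \left(-5\right) = \frac{492}{25} \left(-5\right) = - \frac{492}{5}$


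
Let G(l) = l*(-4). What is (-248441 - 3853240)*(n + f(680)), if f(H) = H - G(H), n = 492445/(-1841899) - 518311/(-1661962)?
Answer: -42690710722716187679019/3061166145838 ≈ -1.3946e+10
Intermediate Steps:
G(l) = -4*l
n = 136251635499/3061166145838 (n = 492445*(-1/1841899) - 518311*(-1/1661962) = -492445/1841899 + 518311/1661962 = 136251635499/3061166145838 ≈ 0.044510)
f(H) = 5*H (f(H) = H - (-4)*H = H + 4*H = 5*H)
(-248441 - 3853240)*(n + f(680)) = (-248441 - 3853240)*(136251635499/3061166145838 + 5*680) = -4101681*(136251635499/3061166145838 + 3400) = -4101681*10408101147484699/3061166145838 = -42690710722716187679019/3061166145838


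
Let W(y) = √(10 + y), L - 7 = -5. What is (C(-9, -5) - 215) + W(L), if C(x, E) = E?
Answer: -220 + 2*√3 ≈ -216.54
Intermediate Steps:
L = 2 (L = 7 - 5 = 2)
(C(-9, -5) - 215) + W(L) = (-5 - 215) + √(10 + 2) = -220 + √12 = -220 + 2*√3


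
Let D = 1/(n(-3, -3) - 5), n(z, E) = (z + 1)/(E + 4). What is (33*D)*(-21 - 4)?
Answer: 825/7 ≈ 117.86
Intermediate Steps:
n(z, E) = (1 + z)/(4 + E)
D = -⅐ (D = 1/((1 - 3)/(4 - 3) - 5) = 1/(-2/1 - 5) = 1/(1*(-2) - 5) = 1/(-2 - 5) = 1/(-7) = -⅐ ≈ -0.14286)
(33*D)*(-21 - 4) = (33*(-⅐))*(-21 - 4) = -33/7*(-25) = 825/7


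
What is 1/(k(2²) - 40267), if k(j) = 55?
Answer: -1/40212 ≈ -2.4868e-5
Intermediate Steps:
1/(k(2²) - 40267) = 1/(55 - 40267) = 1/(-40212) = -1/40212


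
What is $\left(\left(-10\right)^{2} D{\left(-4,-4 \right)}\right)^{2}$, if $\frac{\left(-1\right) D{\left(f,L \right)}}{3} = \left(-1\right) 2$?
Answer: $360000$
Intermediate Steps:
$D{\left(f,L \right)} = 6$ ($D{\left(f,L \right)} = - 3 \left(\left(-1\right) 2\right) = \left(-3\right) \left(-2\right) = 6$)
$\left(\left(-10\right)^{2} D{\left(-4,-4 \right)}\right)^{2} = \left(\left(-10\right)^{2} \cdot 6\right)^{2} = \left(100 \cdot 6\right)^{2} = 600^{2} = 360000$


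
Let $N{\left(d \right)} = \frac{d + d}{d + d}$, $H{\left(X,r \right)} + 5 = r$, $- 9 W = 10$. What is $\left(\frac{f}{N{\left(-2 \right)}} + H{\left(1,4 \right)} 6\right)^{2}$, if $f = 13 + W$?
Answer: $\frac{2809}{81} \approx 34.679$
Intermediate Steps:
$W = - \frac{10}{9}$ ($W = \left(- \frac{1}{9}\right) 10 = - \frac{10}{9} \approx -1.1111$)
$H{\left(X,r \right)} = -5 + r$
$N{\left(d \right)} = 1$ ($N{\left(d \right)} = \frac{2 d}{2 d} = 2 d \frac{1}{2 d} = 1$)
$f = \frac{107}{9}$ ($f = 13 - \frac{10}{9} = \frac{107}{9} \approx 11.889$)
$\left(\frac{f}{N{\left(-2 \right)}} + H{\left(1,4 \right)} 6\right)^{2} = \left(\frac{107}{9 \cdot 1} + \left(-5 + 4\right) 6\right)^{2} = \left(\frac{107}{9} \cdot 1 - 6\right)^{2} = \left(\frac{107}{9} - 6\right)^{2} = \left(\frac{53}{9}\right)^{2} = \frac{2809}{81}$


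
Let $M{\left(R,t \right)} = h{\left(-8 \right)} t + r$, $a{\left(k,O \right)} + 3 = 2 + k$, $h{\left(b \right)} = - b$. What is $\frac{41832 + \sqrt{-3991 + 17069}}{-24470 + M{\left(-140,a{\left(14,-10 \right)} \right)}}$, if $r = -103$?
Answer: $- \frac{41832}{24469} - \frac{\sqrt{13078}}{24469} \approx -1.7143$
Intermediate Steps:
$a{\left(k,O \right)} = -1 + k$ ($a{\left(k,O \right)} = -3 + \left(2 + k\right) = -1 + k$)
$M{\left(R,t \right)} = -103 + 8 t$ ($M{\left(R,t \right)} = \left(-1\right) \left(-8\right) t - 103 = 8 t - 103 = -103 + 8 t$)
$\frac{41832 + \sqrt{-3991 + 17069}}{-24470 + M{\left(-140,a{\left(14,-10 \right)} \right)}} = \frac{41832 + \sqrt{-3991 + 17069}}{-24470 - \left(103 - 8 \left(-1 + 14\right)\right)} = \frac{41832 + \sqrt{13078}}{-24470 + \left(-103 + 8 \cdot 13\right)} = \frac{41832 + \sqrt{13078}}{-24470 + \left(-103 + 104\right)} = \frac{41832 + \sqrt{13078}}{-24470 + 1} = \frac{41832 + \sqrt{13078}}{-24469} = \left(41832 + \sqrt{13078}\right) \left(- \frac{1}{24469}\right) = - \frac{41832}{24469} - \frac{\sqrt{13078}}{24469}$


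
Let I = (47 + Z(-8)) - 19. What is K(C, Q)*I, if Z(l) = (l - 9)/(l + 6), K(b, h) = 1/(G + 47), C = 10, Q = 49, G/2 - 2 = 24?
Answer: 73/198 ≈ 0.36869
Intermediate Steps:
G = 52 (G = 4 + 2*24 = 4 + 48 = 52)
K(b, h) = 1/99 (K(b, h) = 1/(52 + 47) = 1/99)
Z(l) = (-9 + l)/(6 + l)
I = 73/2 (I = (47 + (-9 - 8)/(6 - 8)) - 19 = (47 - 17/(-2)) - 19 = (47 - 1/2*(-17)) - 19 = (47 + 17/2) - 19 = 111/2 - 19 = 73/2 ≈ 36.500)
K(C, Q)*I = (1/99)*(73/2) = 73/198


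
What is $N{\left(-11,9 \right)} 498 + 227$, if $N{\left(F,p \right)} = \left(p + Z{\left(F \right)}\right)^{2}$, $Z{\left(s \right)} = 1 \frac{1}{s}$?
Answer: $\frac{4810259}{121} \approx 39754.0$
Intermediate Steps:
$Z{\left(s \right)} = \frac{1}{s}$
$N{\left(F,p \right)} = \left(p + \frac{1}{F}\right)^{2}$
$N{\left(-11,9 \right)} 498 + 227 = \frac{\left(1 - 99\right)^{2}}{121} \cdot 498 + 227 = \frac{\left(-98\right)^{2}}{121} \cdot 498 + 227 = \frac{1}{121} \cdot 9604 \cdot 498 + 227 = \frac{9604}{121} \cdot 498 + 227 = \frac{4782792}{121} + 227 = \frac{4810259}{121}$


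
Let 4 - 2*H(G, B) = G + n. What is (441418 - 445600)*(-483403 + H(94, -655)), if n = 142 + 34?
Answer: 2022147552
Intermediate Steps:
n = 176
H(G, B) = -86 - G/2 (H(G, B) = 2 - (G + 176)/2 = 2 - (176 + G)/2 = 2 + (-88 - G/2) = -86 - G/2)
(441418 - 445600)*(-483403 + H(94, -655)) = (441418 - 445600)*(-483403 + (-86 - ½*94)) = -4182*(-483403 + (-86 - 47)) = -4182*(-483403 - 133) = -4182*(-483536) = 2022147552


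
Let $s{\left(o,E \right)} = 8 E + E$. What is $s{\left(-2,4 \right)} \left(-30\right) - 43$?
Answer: $-1123$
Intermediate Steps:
$s{\left(o,E \right)} = 9 E$
$s{\left(-2,4 \right)} \left(-30\right) - 43 = 9 \cdot 4 \left(-30\right) - 43 = 36 \left(-30\right) - 43 = -1080 - 43 = -1123$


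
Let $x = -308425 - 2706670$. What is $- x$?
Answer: $3015095$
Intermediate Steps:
$x = -3015095$
$- x = \left(-1\right) \left(-3015095\right) = 3015095$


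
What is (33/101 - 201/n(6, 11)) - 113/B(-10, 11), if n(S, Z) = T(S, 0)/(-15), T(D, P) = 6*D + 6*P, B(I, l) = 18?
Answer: 282877/3636 ≈ 77.799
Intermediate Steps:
n(S, Z) = -2*S/5 (n(S, Z) = (6*S + 6*0)/(-15) = (6*S + 0)*(-1/15) = (6*S)*(-1/15) = -2*S/5)
(33/101 - 201/n(6, 11)) - 113/B(-10, 11) = (33/101 - 201/((-2/5*6))) - 113/18 = (33*(1/101) - 201/(-12/5)) - 113/18 = (33/101 - 201*(-5/12)) - 1*113/18 = (33/101 + 335/4) - 113/18 = 33967/404 - 113/18 = 282877/3636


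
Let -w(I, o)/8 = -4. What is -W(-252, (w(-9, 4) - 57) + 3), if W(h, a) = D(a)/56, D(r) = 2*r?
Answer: 11/14 ≈ 0.78571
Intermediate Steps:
w(I, o) = 32 (w(I, o) = -8*(-4) = 32)
W(h, a) = a/28 (W(h, a) = (2*a)/56 = (2*a)*(1/56) = a/28)
-W(-252, (w(-9, 4) - 57) + 3) = -((32 - 57) + 3)/28 = -(-25 + 3)/28 = -(-22)/28 = -1*(-11/14) = 11/14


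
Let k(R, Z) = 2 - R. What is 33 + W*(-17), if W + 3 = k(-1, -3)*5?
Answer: -171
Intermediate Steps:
W = 12 (W = -3 + (2 - 1*(-1))*5 = -3 + (2 + 1)*5 = -3 + 3*5 = -3 + 15 = 12)
33 + W*(-17) = 33 + 12*(-17) = 33 - 204 = -171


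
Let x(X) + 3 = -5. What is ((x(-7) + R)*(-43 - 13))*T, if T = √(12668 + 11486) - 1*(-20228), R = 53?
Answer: -50974560 - 2520*√24154 ≈ -5.1366e+7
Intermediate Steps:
x(X) = -8 (x(X) = -3 - 5 = -8)
T = 20228 + √24154 (T = √24154 + 20228 = 20228 + √24154 ≈ 20383.)
((x(-7) + R)*(-43 - 13))*T = ((-8 + 53)*(-43 - 13))*(20228 + √24154) = (45*(-56))*(20228 + √24154) = -2520*(20228 + √24154) = -50974560 - 2520*√24154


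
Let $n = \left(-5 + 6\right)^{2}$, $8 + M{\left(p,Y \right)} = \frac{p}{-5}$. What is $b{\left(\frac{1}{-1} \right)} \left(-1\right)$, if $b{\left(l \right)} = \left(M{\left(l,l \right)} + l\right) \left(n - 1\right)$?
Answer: $0$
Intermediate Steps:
$M{\left(p,Y \right)} = -8 - \frac{p}{5}$ ($M{\left(p,Y \right)} = -8 + \frac{p}{-5} = -8 + p \left(- \frac{1}{5}\right) = -8 - \frac{p}{5}$)
$n = 1$ ($n = 1^{2} = 1$)
$b{\left(l \right)} = 0$ ($b{\left(l \right)} = \left(\left(-8 - \frac{l}{5}\right) + l\right) \left(1 - 1\right) = \left(-8 + \frac{4 l}{5}\right) 0 = 0$)
$b{\left(\frac{1}{-1} \right)} \left(-1\right) = 0 \left(-1\right) = 0$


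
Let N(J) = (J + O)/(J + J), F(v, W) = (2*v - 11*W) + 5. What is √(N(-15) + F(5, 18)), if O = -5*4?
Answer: I*√6546/6 ≈ 13.485*I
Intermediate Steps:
F(v, W) = 5 - 11*W + 2*v (F(v, W) = (-11*W + 2*v) + 5 = 5 - 11*W + 2*v)
O = -20
N(J) = (-20 + J)/(2*J) (N(J) = (J - 20)/(J + J) = (-20 + J)/((2*J)) = (-20 + J)*(1/(2*J)) = (-20 + J)/(2*J))
√(N(-15) + F(5, 18)) = √((½)*(-20 - 15)/(-15) + (5 - 11*18 + 2*5)) = √((½)*(-1/15)*(-35) + (5 - 198 + 10)) = √(7/6 - 183) = √(-1091/6) = I*√6546/6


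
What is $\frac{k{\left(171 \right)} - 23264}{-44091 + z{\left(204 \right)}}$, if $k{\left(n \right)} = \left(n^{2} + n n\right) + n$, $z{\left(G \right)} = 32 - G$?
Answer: $- \frac{35389}{44263} \approx -0.79952$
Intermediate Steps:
$k{\left(n \right)} = n + 2 n^{2}$ ($k{\left(n \right)} = \left(n^{2} + n^{2}\right) + n = 2 n^{2} + n = n + 2 n^{2}$)
$\frac{k{\left(171 \right)} - 23264}{-44091 + z{\left(204 \right)}} = \frac{171 \left(1 + 2 \cdot 171\right) - 23264}{-44091 + \left(32 - 204\right)} = \frac{171 \left(1 + 342\right) - 23264}{-44091 + \left(32 - 204\right)} = \frac{171 \cdot 343 - 23264}{-44091 - 172} = \frac{58653 - 23264}{-44263} = 35389 \left(- \frac{1}{44263}\right) = - \frac{35389}{44263}$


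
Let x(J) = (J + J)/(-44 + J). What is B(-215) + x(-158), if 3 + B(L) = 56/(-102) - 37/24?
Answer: -145313/41208 ≈ -3.5263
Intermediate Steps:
x(J) = 2*J/(-44 + J) (x(J) = (2*J)/(-44 + J) = 2*J/(-44 + J))
B(L) = -2077/408 (B(L) = -3 + (56/(-102) - 37/24) = -3 + (56*(-1/102) - 37*1/24) = -3 + (-28/51 - 37/24) = -3 - 853/408 = -2077/408)
B(-215) + x(-158) = -2077/408 + 2*(-158)/(-44 - 158) = -2077/408 + 2*(-158)/(-202) = -2077/408 + 2*(-158)*(-1/202) = -2077/408 + 158/101 = -145313/41208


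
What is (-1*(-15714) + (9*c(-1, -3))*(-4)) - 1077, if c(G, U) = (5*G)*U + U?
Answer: 14205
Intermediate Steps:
c(G, U) = U + 5*G*U (c(G, U) = 5*G*U + U = U + 5*G*U)
(-1*(-15714) + (9*c(-1, -3))*(-4)) - 1077 = (-1*(-15714) + (9*(-3*(1 + 5*(-1))))*(-4)) - 1077 = (15714 + (9*(-3*(1 - 5)))*(-4)) - 1077 = (15714 + (9*(-3*(-4)))*(-4)) - 1077 = (15714 + (9*12)*(-4)) - 1077 = (15714 + 108*(-4)) - 1077 = (15714 - 432) - 1077 = 15282 - 1077 = 14205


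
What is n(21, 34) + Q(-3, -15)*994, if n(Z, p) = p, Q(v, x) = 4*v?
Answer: -11894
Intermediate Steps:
n(21, 34) + Q(-3, -15)*994 = 34 + (4*(-3))*994 = 34 - 12*994 = 34 - 11928 = -11894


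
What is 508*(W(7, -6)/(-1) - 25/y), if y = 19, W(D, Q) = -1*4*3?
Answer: 103124/19 ≈ 5427.6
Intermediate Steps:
W(D, Q) = -12 (W(D, Q) = -4*3 = -12)
508*(W(7, -6)/(-1) - 25/y) = 508*(-12/(-1) - 25/19) = 508*(-12*(-1) - 25*1/19) = 508*(12 - 25/19) = 508*(203/19) = 103124/19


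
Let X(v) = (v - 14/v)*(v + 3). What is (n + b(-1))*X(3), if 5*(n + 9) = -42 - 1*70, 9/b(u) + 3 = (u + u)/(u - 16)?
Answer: 16916/49 ≈ 345.22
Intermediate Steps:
b(u) = 9/(-3 + 2*u/(-16 + u)) (b(u) = 9/(-3 + (u + u)/(u - 16)) = 9/(-3 + (2*u)/(-16 + u)) = 9/(-3 + 2*u/(-16 + u)))
X(v) = (3 + v)*(v - 14/v) (X(v) = (v - 14/v)*(3 + v) = (3 + v)*(v - 14/v))
n = -157/5 (n = -9 + (-42 - 1*70)/5 = -9 + (-42 - 70)/5 = -9 + (1/5)*(-112) = -9 - 112/5 = -157/5 ≈ -31.400)
(n + b(-1))*X(3) = (-157/5 + 9*(16 - 1*(-1))/(-48 - 1))*(-14 + 3**2 - 42/3 + 3*3) = (-157/5 + 9*(16 + 1)/(-49))*(-14 + 9 - 42*1/3 + 9) = (-157/5 + 9*(-1/49)*17)*(-14 + 9 - 14 + 9) = (-157/5 - 153/49)*(-10) = -8458/245*(-10) = 16916/49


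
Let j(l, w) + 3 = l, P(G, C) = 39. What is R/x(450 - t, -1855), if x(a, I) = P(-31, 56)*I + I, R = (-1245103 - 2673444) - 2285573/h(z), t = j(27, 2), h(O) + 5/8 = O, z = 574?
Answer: 17992659673/340355400 ≈ 52.864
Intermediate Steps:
h(O) = -5/8 + O
j(l, w) = -3 + l
t = 24 (t = -3 + 27 = 24)
R = -17992659673/4587 (R = (-1245103 - 2673444) - 2285573/(-5/8 + 574) = -3918547 - 2285573/4587/8 = -3918547 - 2285573*8/4587 = -3918547 - 18284584/4587 = -17992659673/4587 ≈ -3.9225e+6)
x(a, I) = 40*I (x(a, I) = 39*I + I = 40*I)
R/x(450 - t, -1855) = -17992659673/(4587*(40*(-1855))) = -17992659673/4587/(-74200) = -17992659673/4587*(-1/74200) = 17992659673/340355400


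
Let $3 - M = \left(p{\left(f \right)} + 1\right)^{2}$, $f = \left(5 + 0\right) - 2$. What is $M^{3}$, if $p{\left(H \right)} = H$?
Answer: $-2197$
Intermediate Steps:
$f = 3$ ($f = 5 - 2 = 3$)
$M = -13$ ($M = 3 - \left(3 + 1\right)^{2} = 3 - 4^{2} = 3 - 16 = -13$)
$M^{3} = \left(-13\right)^{3} = -2197$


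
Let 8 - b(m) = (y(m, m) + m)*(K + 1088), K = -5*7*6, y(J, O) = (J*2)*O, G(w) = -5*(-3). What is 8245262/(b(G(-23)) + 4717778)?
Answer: 4122631/2154758 ≈ 1.9133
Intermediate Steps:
G(w) = 15
y(J, O) = 2*J*O (y(J, O) = (2*J)*O = 2*J*O)
K = -210 (K = -35*6 = -210)
b(m) = 8 - 1756*m**2 - 878*m (b(m) = 8 - (2*m*m + m)*(-210 + 1088) = 8 - (2*m**2 + m)*878 = 8 - (m + 2*m**2)*878 = 8 - (878*m + 1756*m**2) = 8 + (-1756*m**2 - 878*m) = 8 - 1756*m**2 - 878*m)
8245262/(b(G(-23)) + 4717778) = 8245262/((8 - 1756*15**2 - 878*15) + 4717778) = 8245262/((8 - 1756*225 - 13170) + 4717778) = 8245262/((8 - 395100 - 13170) + 4717778) = 8245262/(-408262 + 4717778) = 8245262/4309516 = 8245262*(1/4309516) = 4122631/2154758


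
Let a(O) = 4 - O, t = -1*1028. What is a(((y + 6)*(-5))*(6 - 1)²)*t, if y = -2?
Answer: -518112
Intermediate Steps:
t = -1028
a(((y + 6)*(-5))*(6 - 1)²)*t = (4 - (-2 + 6)*(-5)*(6 - 1)²)*(-1028) = (4 - 4*(-5)*5²)*(-1028) = (4 - (-20)*25)*(-1028) = (4 - 1*(-500))*(-1028) = (4 + 500)*(-1028) = 504*(-1028) = -518112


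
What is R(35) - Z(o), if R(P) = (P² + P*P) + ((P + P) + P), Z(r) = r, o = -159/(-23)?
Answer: 58606/23 ≈ 2548.1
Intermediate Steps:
o = 159/23 (o = -159*(-1/23) = 159/23 ≈ 6.9130)
R(P) = 2*P² + 3*P (R(P) = (P² + P²) + (2*P + P) = 2*P² + 3*P)
R(35) - Z(o) = 35*(3 + 2*35) - 1*159/23 = 35*(3 + 70) - 159/23 = 35*73 - 159/23 = 2555 - 159/23 = 58606/23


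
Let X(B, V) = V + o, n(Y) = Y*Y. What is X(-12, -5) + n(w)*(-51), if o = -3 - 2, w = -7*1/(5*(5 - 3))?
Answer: -3499/100 ≈ -34.990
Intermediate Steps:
w = -7/10 (w = -7/(5*2) = -7/10 ≈ -0.70000)
n(Y) = Y²
o = -5
X(B, V) = -5 + V (X(B, V) = V - 5 = -5 + V)
X(-12, -5) + n(w)*(-51) = (-5 - 5) + (-7/10)²*(-51) = -10 + (49/100)*(-51) = -10 - 2499/100 = -3499/100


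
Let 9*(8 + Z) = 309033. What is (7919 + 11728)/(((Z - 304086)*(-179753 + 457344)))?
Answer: -2183/8320235043 ≈ -2.6237e-7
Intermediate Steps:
Z = 34329 (Z = -8 + (⅑)*309033 = -8 + 34337 = 34329)
(7919 + 11728)/(((Z - 304086)*(-179753 + 457344))) = (7919 + 11728)/(((34329 - 304086)*(-179753 + 457344))) = 19647/((-269757*277591)) = 19647/(-74882115387) = 19647*(-1/74882115387) = -2183/8320235043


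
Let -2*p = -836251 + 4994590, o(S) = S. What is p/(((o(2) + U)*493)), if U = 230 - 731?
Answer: 143391/16966 ≈ 8.4517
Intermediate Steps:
U = -501
p = -4158339/2 (p = -(-836251 + 4994590)/2 = -½*4158339 = -4158339/2 ≈ -2.0792e+6)
p/(((o(2) + U)*493)) = -4158339*1/(493*(2 - 501))/2 = -4158339/(2*((-499*493))) = -4158339/2/(-246007) = -4158339/2*(-1/246007) = 143391/16966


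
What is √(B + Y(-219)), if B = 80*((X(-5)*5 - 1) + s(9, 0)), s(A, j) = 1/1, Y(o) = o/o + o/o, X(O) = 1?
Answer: √402 ≈ 20.050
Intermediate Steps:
Y(o) = 2 (Y(o) = 1 + 1 = 2)
s(A, j) = 1
B = 400 (B = 80*((1*5 - 1) + 1) = 80*((5 - 1) + 1) = 80*(4 + 1) = 80*5 = 400)
√(B + Y(-219)) = √(400 + 2) = √402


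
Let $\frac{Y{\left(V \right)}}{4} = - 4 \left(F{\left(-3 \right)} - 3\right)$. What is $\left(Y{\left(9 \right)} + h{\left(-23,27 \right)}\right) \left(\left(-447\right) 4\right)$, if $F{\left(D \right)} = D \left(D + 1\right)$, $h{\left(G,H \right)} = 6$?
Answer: $75096$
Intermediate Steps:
$F{\left(D \right)} = D \left(1 + D\right)$
$Y{\left(V \right)} = -48$ ($Y{\left(V \right)} = 4 \left(- 4 \left(- 3 \left(1 - 3\right) - 3\right)\right) = 4 \left(- 4 \left(\left(-3\right) \left(-2\right) - 3\right)\right) = 4 \left(- 4 \left(6 - 3\right)\right) = 4 \left(\left(-4\right) 3\right) = 4 \left(-12\right) = -48$)
$\left(Y{\left(9 \right)} + h{\left(-23,27 \right)}\right) \left(\left(-447\right) 4\right) = \left(-48 + 6\right) \left(\left(-447\right) 4\right) = \left(-42\right) \left(-1788\right) = 75096$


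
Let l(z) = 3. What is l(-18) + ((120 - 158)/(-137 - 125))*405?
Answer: 8088/131 ≈ 61.740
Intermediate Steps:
l(-18) + ((120 - 158)/(-137 - 125))*405 = 3 + ((120 - 158)/(-137 - 125))*405 = 3 - 38/(-262)*405 = 3 - 38*(-1/262)*405 = 3 + (19/131)*405 = 3 + 7695/131 = 8088/131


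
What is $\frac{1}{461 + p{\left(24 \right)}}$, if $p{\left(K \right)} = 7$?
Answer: $\frac{1}{468} \approx 0.0021368$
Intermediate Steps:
$\frac{1}{461 + p{\left(24 \right)}} = \frac{1}{461 + 7} = \frac{1}{468}$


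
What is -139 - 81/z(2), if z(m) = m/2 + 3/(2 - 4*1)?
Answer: 23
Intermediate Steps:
z(m) = -3/2 + m/2 (z(m) = m*(½) + 3/(2 - 4) = m/2 + 3/(-2) = m/2 + 3*(-½) = m/2 - 3/2 = -3/2 + m/2)
-139 - 81/z(2) = -139 - 81/(-3/2 + (½)*2) = -139 - 81/(-3/2 + 1) = -139 - 81/(-½) = -139 - 81*(-2) = -139 + 162 = 23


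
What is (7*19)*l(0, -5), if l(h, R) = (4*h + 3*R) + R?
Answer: -2660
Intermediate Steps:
l(h, R) = 4*R + 4*h (l(h, R) = (3*R + 4*h) + R = 4*R + 4*h)
(7*19)*l(0, -5) = (7*19)*(4*(-5) + 4*0) = 133*(-20 + 0) = 133*(-20) = -2660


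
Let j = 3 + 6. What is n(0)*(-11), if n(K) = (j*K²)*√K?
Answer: 0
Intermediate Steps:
j = 9
n(K) = 9*K^(5/2) (n(K) = (9*K²)*√K = 9*K^(5/2))
n(0)*(-11) = (9*0^(5/2))*(-11) = (9*0)*(-11) = 0*(-11) = 0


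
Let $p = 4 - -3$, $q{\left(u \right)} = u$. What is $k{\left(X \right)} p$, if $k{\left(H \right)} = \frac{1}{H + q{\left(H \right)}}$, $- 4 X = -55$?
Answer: $\frac{14}{55} \approx 0.25455$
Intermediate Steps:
$X = \frac{55}{4}$ ($X = \left(- \frac{1}{4}\right) \left(-55\right) = \frac{55}{4} \approx 13.75$)
$p = 7$ ($p = 4 + 3 = 7$)
$k{\left(H \right)} = \frac{1}{2 H}$ ($k{\left(H \right)} = \frac{1}{H + H} = \frac{1}{2 H}$)
$k{\left(X \right)} p = \frac{1}{2 \cdot \frac{55}{4}} \cdot 7 = \frac{1}{2} \cdot \frac{4}{55} \cdot 7 = \frac{2}{55} \cdot 7 = \frac{14}{55}$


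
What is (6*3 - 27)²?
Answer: 81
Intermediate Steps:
(6*3 - 27)² = (18 - 27)² = (-9)² = 81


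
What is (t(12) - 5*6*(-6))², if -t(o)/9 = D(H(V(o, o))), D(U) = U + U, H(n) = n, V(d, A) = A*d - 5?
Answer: 5391684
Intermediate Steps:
V(d, A) = -5 + A*d
D(U) = 2*U
t(o) = 90 - 18*o² (t(o) = -18*(-5 + o*o) = -18*(-5 + o²) = -9*(-10 + 2*o²) = 90 - 18*o²)
(t(12) - 5*6*(-6))² = ((90 - 18*12²) - 5*6*(-6))² = ((90 - 18*144) - 30*(-6))² = ((90 - 2592) + 180)² = (-2502 + 180)² = (-2322)² = 5391684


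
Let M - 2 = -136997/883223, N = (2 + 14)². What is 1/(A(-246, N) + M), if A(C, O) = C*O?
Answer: -883223/55620222199 ≈ -1.5880e-5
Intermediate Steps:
N = 256 (N = 16² = 256)
M = 1629449/883223 (M = 2 - 136997/883223 = 1629449/883223 ≈ 1.8449)
1/(A(-246, N) + M) = 1/(-246*256 + 1629449/883223) = 1/(-62976 + 1629449/883223) = 1/(-55620222199/883223) = -883223/55620222199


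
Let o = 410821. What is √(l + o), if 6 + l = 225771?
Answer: √636586 ≈ 797.86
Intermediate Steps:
l = 225765 (l = -6 + 225771 = 225765)
√(l + o) = √(225765 + 410821) = √636586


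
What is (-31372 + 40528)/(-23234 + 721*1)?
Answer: -9156/22513 ≈ -0.40670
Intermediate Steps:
(-31372 + 40528)/(-23234 + 721*1) = 9156/(-23234 + 721) = 9156/(-22513) = 9156*(-1/22513) = -9156/22513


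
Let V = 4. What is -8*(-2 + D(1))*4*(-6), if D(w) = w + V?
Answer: 576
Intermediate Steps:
D(w) = 4 + w (D(w) = w + 4 = 4 + w)
-8*(-2 + D(1))*4*(-6) = -8*(-2 + (4 + 1))*4*(-6) = -8*(-2 + 5)*4*(-6) = -24*4*(-6) = -8*12*(-6) = -96*(-6) = 576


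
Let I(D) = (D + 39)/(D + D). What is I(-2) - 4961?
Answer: -19881/4 ≈ -4970.3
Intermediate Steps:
I(D) = (39 + D)/(2*D) (I(D) = (39 + D)/((2*D)) = (39 + D)*(1/(2*D)) = (39 + D)/(2*D))
I(-2) - 4961 = (1/2)*(39 - 2)/(-2) - 4961 = (1/2)*(-1/2)*37 - 4961 = -37/4 - 4961 = -19881/4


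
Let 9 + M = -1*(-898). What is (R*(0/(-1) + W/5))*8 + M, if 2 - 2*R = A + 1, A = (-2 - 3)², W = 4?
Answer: 4061/5 ≈ 812.20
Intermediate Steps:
A = 25 (A = (-5)² = 25)
R = -12 (R = 1 - (25 + 1)/2 = 1 - ½*26 = 1 - 13 = -12)
M = 889 (M = -9 - 1*(-898) = -9 + 898 = 889)
(R*(0/(-1) + W/5))*8 + M = -12*(0/(-1) + 4/5)*8 + 889 = -12*(0*(-1) + 4*(⅕))*8 + 889 = -12*(0 + ⅘)*8 + 889 = -12*⅘*8 + 889 = -48/5*8 + 889 = -384/5 + 889 = 4061/5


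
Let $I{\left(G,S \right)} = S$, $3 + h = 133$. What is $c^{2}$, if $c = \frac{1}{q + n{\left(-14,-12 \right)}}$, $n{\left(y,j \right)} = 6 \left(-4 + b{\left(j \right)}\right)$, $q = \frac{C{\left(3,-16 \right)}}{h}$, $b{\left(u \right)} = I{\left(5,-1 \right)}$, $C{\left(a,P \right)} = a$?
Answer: $\frac{16900}{15186609} \approx 0.0011128$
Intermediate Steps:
$h = 130$ ($h = -3 + 133 = 130$)
$b{\left(u \right)} = -1$
$q = \frac{3}{130} \approx 0.023077$
$n{\left(y,j \right)} = -30$ ($n{\left(y,j \right)} = 6 \left(-4 - 1\right) = 6 \left(-5\right) = -30$)
$c = - \frac{130}{3897}$ ($c = \frac{1}{\frac{3}{130} - 30} = \frac{1}{- \frac{3897}{130}} = - \frac{130}{3897} \approx -0.033359$)
$c^{2} = \left(- \frac{130}{3897}\right)^{2} = \frac{16900}{15186609}$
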